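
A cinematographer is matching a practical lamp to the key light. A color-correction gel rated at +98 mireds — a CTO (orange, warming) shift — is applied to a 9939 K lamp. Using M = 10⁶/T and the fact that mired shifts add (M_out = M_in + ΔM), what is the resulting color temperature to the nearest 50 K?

5050 K

M_in = 10⁶/9939 = 100.61 mireds.
M_out = 100.61 + (+98) = 198.61 mireds.
T_out = 10⁶/198.61 = 5034.9 K → 5050 K.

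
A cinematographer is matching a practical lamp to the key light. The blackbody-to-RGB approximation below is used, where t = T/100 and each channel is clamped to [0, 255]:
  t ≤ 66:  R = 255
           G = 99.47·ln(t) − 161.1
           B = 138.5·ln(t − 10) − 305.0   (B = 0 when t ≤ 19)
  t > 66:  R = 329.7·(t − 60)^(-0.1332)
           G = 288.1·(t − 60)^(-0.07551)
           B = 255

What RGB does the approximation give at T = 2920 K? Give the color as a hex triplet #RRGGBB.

t = 2920/100 = 29.2; the t ≤ 66 branch applies.
R = 255 by definition for t ≤ 66.
G = 99.47·ln 29.2 − 161.1 = 99.47·3.3742 − 161.1 = 174.529.
B = 138.5·ln(29.2 − 10) − 305.0 = 138.5·ln 19.2 − 305.0 = 138.5·2.9549 − 305.0 = 104.255.
Rounded: (255, 175, 104).
In hex: #FFAF68.

#FFAF68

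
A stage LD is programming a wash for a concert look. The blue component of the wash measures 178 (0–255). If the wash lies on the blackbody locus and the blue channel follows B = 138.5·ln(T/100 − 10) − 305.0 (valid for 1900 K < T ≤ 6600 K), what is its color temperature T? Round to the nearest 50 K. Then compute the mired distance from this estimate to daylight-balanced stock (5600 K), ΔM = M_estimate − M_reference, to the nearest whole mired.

ln(t − 10) = (178 + 305.0) / 138.5 = 3.4874.
t − 10 = e^3.4874 = 32.700, so t = 42.700.
T = 100·t = 4270 K → 4250 K to the nearest 50 K.
M_estimate = 10⁶/4250 = 235.29; M_reference = 10⁶/5600 = 178.57.
ΔM = 235.29 − 178.57 = 56.72 → +57 mireds.

+57 mireds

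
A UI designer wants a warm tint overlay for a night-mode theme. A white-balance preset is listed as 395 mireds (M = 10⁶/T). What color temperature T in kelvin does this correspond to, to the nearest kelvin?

T = 10⁶ / 395 = 2531.65 K → 2532 K.

2532 K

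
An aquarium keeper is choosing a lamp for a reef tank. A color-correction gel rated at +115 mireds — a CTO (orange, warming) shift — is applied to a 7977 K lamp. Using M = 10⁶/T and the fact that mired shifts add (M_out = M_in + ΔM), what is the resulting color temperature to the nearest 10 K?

M_in = 10⁶/7977 = 125.36 mireds.
M_out = 125.36 + (+115) = 240.36 mireds.
T_out = 10⁶/240.36 = 4160.4 K → 4160 K.

4160 K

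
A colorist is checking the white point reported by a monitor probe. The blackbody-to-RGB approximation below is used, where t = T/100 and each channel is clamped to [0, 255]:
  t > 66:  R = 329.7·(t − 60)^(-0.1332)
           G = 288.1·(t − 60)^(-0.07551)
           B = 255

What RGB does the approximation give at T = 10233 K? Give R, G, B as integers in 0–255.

t = 10233/100 = 102.33; the t > 66 branch applies.
R = 329.7·(102.33 − 60)^(-0.1332) = 329.7·42.33^(-0.1332) = 329.7·0.60720 = 200.193.
G = 288.1·(102.33 − 60)^(-0.07551) = 288.1·42.33^(-0.07551) = 288.1·0.75365 = 217.128.
B = 255 by definition for t > 66.
Rounded: (200, 217, 255).

R=200, G=217, B=255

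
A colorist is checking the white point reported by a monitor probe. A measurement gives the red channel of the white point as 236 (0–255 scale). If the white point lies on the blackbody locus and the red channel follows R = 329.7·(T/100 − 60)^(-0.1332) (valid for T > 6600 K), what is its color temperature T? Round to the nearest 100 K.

(t − 60)^(-0.1332) = 236/329.7 = 0.71580.
t − 60 = 0.71580^(1/-0.1332) = 0.71580^(-7.508) = 12.307, so t = 72.307.
T = 100·t = 7231 K → 7200 K to the nearest 100 K.

7200 K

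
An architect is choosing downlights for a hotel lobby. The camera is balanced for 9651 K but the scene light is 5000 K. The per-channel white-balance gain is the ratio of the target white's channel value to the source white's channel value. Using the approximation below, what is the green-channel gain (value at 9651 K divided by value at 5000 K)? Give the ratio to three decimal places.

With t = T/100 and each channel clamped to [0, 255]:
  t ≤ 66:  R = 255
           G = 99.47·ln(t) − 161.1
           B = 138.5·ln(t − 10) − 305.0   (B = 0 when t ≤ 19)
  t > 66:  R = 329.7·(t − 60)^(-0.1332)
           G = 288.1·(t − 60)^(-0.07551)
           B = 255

At 5000 K (t = 50):
  G = 99.47·ln 50 − 161.1 = 99.47·3.9120 − 161.1 = 228.029.
At 9651 K (t = 96.51):
  G = 288.1·(96.51 − 60)^(-0.07551) = 288.1·36.51^(-0.07551) = 288.1·0.76212 = 219.566.
Gain = 219.566 / 228.029 = 0.9629 → 0.963.

0.963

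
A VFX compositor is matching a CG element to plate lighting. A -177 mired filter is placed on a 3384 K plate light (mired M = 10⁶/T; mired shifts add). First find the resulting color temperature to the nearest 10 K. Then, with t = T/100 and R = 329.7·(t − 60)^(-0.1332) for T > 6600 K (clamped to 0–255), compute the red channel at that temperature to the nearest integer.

215

M_in = 10⁶/3384 = 295.51; M_out = 295.51 + (-177) = 118.51.
T_out = 10⁶/118.51 = 8438.2 K → 8440 K; t = 84.4.
R = 329.7·(84.4 − 60)^(-0.1332) = 329.7·24.4^(-0.1332) = 329.7·0.65343 = 215.436.
Rounded: 215.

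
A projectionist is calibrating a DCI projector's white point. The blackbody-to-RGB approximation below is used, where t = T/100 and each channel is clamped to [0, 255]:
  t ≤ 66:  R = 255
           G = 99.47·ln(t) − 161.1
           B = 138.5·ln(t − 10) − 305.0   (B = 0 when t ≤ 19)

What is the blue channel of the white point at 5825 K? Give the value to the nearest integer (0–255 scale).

t = 5825/100 = 58.25; the t ≤ 66 branch applies.
B = 138.5·ln(58.25 − 10) − 305.0 = 138.5·ln 48.25 − 305.0 = 138.5·3.8764 − 305.0 = 231.881.
Rounded: 232.

232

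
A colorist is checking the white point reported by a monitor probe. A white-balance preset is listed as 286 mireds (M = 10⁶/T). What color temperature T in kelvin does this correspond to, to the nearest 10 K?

T = 10⁶ / 286 = 3496.50 K → 3500 K.

3500 K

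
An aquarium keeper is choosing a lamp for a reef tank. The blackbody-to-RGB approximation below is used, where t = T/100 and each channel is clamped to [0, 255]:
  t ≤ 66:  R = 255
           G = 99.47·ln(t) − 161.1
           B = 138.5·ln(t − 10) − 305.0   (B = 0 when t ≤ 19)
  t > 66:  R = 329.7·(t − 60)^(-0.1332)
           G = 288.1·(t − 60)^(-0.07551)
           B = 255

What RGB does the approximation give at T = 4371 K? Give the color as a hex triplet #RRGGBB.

t = 4371/100 = 43.71; the t ≤ 66 branch applies.
R = 255 by definition for t ≤ 66.
G = 99.47·ln 43.71 − 161.1 = 99.47·3.7776 − 161.1 = 214.656.
B = 138.5·ln(43.71 − 10) − 305.0 = 138.5·ln 33.71 − 305.0 = 138.5·3.5178 − 305.0 = 182.215.
Rounded: (255, 215, 182).
In hex: #FFD7B6.

#FFD7B6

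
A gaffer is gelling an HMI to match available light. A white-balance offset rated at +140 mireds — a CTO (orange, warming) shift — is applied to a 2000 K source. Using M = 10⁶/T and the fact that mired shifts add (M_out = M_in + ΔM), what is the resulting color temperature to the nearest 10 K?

M_in = 10⁶/2000 = 500.00 mireds.
M_out = 500.00 + (+140) = 640.00 mireds.
T_out = 10⁶/640.00 = 1562.5 K → 1560 K.

1560 K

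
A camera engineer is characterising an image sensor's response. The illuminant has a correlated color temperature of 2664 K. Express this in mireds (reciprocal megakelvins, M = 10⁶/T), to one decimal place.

375.4 mireds

M = 10⁶ / 2664 = 375.375 → 375.4 mireds.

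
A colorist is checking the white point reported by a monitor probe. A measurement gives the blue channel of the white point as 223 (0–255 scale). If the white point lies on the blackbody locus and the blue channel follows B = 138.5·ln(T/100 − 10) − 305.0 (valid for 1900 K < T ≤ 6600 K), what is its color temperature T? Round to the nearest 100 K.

5500 K

ln(t − 10) = (223 + 305.0) / 138.5 = 3.8123.
t − 10 = e^3.8123 = 45.253, so t = 55.253.
T = 100·t = 5525 K → 5500 K to the nearest 100 K.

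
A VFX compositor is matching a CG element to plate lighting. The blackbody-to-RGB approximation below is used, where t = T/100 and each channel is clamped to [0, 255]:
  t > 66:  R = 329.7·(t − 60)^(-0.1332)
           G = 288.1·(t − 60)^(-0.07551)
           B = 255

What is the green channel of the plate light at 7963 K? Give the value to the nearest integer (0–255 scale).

t = 7963/100 = 79.63; the t > 66 branch applies.
G = 288.1·(79.63 − 60)^(-0.07551) = 288.1·19.63^(-0.07551) = 288.1·0.79868 = 230.099.
Rounded: 230.

230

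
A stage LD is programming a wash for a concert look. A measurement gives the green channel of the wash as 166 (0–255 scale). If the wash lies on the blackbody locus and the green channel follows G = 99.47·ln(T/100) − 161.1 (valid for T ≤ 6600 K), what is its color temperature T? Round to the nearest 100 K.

2700 K

ln t = (166 + 161.1) / 99.47 = 3.2884.
t = e^3.2884 = 26.801.
T = 100·t = 2680 K → 2700 K to the nearest 100 K.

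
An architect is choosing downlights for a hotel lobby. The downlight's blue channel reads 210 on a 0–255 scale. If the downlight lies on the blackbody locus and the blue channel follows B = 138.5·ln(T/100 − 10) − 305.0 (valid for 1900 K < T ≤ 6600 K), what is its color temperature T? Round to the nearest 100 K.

ln(t − 10) = (210 + 305.0) / 138.5 = 3.7184.
t − 10 = e^3.7184 = 41.199, so t = 51.199.
T = 100·t = 5120 K → 5100 K to the nearest 100 K.

5100 K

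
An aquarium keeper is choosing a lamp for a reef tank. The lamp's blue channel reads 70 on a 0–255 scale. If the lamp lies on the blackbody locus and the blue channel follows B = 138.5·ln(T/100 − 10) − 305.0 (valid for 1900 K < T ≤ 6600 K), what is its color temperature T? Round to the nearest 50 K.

ln(t − 10) = (70 + 305.0) / 138.5 = 2.7076.
t − 10 = e^2.7076 = 14.993, so t = 24.993.
T = 100·t = 2499 K → 2500 K to the nearest 50 K.

2500 K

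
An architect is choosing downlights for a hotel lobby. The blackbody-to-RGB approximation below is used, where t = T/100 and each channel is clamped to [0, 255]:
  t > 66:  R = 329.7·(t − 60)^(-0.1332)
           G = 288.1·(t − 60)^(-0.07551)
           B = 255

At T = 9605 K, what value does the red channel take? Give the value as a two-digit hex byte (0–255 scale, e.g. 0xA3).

t = 9605/100 = 96.05; the t > 66 branch applies.
R = 329.7·(96.05 − 60)^(-0.1332) = 329.7·36.05^(-0.1332) = 329.7·0.62033 = 204.522.
Rounded: 205; in hex, 0xCD.

0xCD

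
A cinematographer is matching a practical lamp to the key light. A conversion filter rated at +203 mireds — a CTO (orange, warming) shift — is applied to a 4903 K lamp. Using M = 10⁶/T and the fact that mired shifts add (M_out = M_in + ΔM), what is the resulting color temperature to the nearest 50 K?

M_in = 10⁶/4903 = 203.96 mireds.
M_out = 203.96 + (+203) = 406.96 mireds.
T_out = 10⁶/406.96 = 2457.3 K → 2450 K.

2450 K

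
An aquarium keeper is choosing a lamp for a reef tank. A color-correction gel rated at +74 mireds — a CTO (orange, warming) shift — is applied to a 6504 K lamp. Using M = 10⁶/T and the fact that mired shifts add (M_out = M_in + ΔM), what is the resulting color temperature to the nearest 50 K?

4400 K

M_in = 10⁶/6504 = 153.75 mireds.
M_out = 153.75 + (+74) = 227.75 mireds.
T_out = 10⁶/227.75 = 4390.7 K → 4400 K.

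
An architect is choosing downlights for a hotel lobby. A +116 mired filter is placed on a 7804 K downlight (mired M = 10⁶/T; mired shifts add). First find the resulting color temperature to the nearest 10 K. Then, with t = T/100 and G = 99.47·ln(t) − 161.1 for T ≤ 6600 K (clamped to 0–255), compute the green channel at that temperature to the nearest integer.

M_in = 10⁶/7804 = 128.14; M_out = 128.14 + (+116) = 244.14.
T_out = 10⁶/244.14 = 4096.0 K → 4100 K; t = 41.
G = 99.47·ln 41 − 161.1 = 99.47·3.7136 − 161.1 = 208.289.
Rounded: 208.

208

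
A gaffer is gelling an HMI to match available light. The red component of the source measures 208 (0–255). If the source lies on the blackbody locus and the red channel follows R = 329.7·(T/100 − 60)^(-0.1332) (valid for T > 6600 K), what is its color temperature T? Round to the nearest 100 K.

(t − 60)^(-0.1332) = 208/329.7 = 0.63088.
t − 60 = 0.63088^(1/-0.1332) = 0.63088^(-7.508) = 31.763, so t = 91.763.
T = 100·t = 9176 K → 9200 K to the nearest 100 K.

9200 K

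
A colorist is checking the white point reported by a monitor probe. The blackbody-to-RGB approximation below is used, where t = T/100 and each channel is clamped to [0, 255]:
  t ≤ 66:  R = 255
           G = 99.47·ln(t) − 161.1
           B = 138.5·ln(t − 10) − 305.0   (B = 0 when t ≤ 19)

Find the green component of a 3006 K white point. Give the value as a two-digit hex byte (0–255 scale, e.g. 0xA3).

t = 3006/100 = 30.06; the t ≤ 66 branch applies.
G = 99.47·ln 30.06 − 161.1 = 99.47·3.4032 − 161.1 = 177.416.
Rounded: 177; in hex, 0xB1.

0xB1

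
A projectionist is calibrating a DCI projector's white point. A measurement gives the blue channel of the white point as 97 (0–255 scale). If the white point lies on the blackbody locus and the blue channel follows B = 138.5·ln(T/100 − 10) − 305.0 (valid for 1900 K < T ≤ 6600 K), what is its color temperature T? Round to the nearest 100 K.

ln(t − 10) = (97 + 305.0) / 138.5 = 2.9025.
t − 10 = e^2.9025 = 18.220, so t = 28.220.
T = 100·t = 2822 K → 2800 K to the nearest 100 K.

2800 K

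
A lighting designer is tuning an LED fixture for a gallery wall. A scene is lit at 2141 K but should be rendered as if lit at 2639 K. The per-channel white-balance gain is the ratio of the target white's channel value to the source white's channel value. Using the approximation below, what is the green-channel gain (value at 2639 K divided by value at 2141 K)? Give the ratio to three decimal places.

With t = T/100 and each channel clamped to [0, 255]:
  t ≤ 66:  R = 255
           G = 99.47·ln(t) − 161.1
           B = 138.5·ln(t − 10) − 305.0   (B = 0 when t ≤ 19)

1.145

At 2141 K (t = 21.41):
  G = 99.47·ln 21.41 − 161.1 = 99.47·3.0639 − 161.1 = 143.662.
At 2639 K (t = 26.39):
  G = 99.47·ln 26.39 − 161.1 = 99.47·3.2730 − 161.1 = 164.464.
Gain = 164.464 / 143.662 = 1.1448 → 1.145.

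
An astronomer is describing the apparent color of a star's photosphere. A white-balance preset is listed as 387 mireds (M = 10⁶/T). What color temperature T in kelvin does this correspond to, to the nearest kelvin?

T = 10⁶ / 387 = 2583.98 K → 2584 K.

2584 K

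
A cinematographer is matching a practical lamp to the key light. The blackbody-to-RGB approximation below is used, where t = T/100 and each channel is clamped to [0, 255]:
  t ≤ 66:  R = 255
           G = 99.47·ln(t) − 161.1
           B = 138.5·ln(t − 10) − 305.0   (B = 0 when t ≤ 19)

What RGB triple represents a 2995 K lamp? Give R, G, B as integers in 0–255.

R=255, G=177, B=110

t = 2995/100 = 29.95; the t ≤ 66 branch applies.
R = 255 by definition for t ≤ 66.
G = 99.47·ln 29.95 − 161.1 = 99.47·3.3995 − 161.1 = 177.051.
B = 138.5·ln(29.95 − 10) − 305.0 = 138.5·ln 19.95 − 305.0 = 138.5·2.9932 − 305.0 = 109.562.
Rounded: (255, 177, 110).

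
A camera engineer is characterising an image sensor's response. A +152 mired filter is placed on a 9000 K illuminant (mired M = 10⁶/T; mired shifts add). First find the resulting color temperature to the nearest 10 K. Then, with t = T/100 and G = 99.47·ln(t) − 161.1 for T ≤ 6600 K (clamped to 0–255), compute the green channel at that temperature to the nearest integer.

201

M_in = 10⁶/9000 = 111.11; M_out = 111.11 + (+152) = 263.11.
T_out = 10⁶/263.11 = 3800.7 K → 3800 K; t = 38.
G = 99.47·ln 38 − 161.1 = 99.47·3.6376 − 161.1 = 200.731.
Rounded: 201.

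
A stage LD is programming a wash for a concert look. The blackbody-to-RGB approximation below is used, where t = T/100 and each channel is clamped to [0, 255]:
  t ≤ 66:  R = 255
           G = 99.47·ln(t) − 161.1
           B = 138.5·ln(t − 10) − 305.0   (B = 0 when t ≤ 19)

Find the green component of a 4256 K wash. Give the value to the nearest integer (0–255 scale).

t = 4256/100 = 42.56; the t ≤ 66 branch applies.
G = 99.47·ln 42.56 − 161.1 = 99.47·3.7509 − 161.1 = 212.003.
Rounded: 212.

212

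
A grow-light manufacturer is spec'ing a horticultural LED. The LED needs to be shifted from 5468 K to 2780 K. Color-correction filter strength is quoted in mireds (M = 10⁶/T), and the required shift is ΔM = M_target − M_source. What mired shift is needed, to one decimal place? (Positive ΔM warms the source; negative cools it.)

M_source = 10⁶/5468 = 182.882; M_target = 10⁶/2780 = 359.712.
ΔM = 359.712 − 182.882 = 176.830 → +176.8 mireds, a warming shift.

+176.8 mireds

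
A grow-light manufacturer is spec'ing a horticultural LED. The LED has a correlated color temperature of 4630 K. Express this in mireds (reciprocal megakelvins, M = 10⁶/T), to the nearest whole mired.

M = 10⁶ / 4630 = 215.983 → 216 mireds.

216 mireds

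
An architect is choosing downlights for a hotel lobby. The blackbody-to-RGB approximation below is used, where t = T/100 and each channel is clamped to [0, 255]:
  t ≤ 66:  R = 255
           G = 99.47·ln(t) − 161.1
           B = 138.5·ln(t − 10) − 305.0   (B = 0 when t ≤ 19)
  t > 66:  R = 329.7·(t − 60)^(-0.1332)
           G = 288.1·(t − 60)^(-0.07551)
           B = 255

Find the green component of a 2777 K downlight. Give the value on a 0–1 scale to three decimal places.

0.665

t = 2777/100 = 27.77; the t ≤ 66 branch applies.
G = 99.47·ln 27.77 − 161.1 = 99.47·3.3240 − 161.1 = 169.534.
On a 0–1 scale: 169.534/255 = 0.6648 → 0.665.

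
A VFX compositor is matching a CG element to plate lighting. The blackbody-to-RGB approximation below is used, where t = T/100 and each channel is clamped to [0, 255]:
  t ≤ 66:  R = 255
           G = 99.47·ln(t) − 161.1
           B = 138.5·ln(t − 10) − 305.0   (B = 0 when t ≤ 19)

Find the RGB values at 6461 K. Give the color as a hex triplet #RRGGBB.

t = 6461/100 = 64.61; the t ≤ 66 branch applies.
R = 255 by definition for t ≤ 66.
G = 99.47·ln 64.61 − 161.1 = 99.47·4.1684 − 161.1 = 253.528.
B = 138.5·ln(64.61 − 10) − 305.0 = 138.5·ln 54.61 − 305.0 = 138.5·4.0002 − 305.0 = 249.030.
Rounded: (255, 254, 249).
In hex: #FFFEF9.

#FFFEF9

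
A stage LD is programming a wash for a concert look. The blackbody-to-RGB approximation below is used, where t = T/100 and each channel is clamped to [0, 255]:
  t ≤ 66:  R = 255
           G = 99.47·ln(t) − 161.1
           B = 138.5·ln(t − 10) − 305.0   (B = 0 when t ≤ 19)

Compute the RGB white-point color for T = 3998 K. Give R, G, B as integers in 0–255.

t = 3998/100 = 39.98; the t ≤ 66 branch applies.
R = 255 by definition for t ≤ 66.
G = 99.47·ln 39.98 − 161.1 = 99.47·3.6884 − 161.1 = 205.783.
B = 138.5·ln(39.98 − 10) − 305.0 = 138.5·ln 29.98 − 305.0 = 138.5·3.4005 − 305.0 = 165.973.
Rounded: (255, 206, 166).

R=255, G=206, B=166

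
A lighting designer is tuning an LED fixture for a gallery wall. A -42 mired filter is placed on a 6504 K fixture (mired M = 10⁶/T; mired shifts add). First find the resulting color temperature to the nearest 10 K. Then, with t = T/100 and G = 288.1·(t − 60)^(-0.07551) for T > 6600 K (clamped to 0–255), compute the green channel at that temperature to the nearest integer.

223

M_in = 10⁶/6504 = 153.75; M_out = 153.75 + (-42) = 111.75.
T_out = 10⁶/111.75 = 8948.4 K → 8950 K; t = 89.5.
G = 288.1·(89.5 − 60)^(-0.07551) = 288.1·29.5^(-0.07551) = 288.1·0.77449 = 223.130.
Rounded: 223.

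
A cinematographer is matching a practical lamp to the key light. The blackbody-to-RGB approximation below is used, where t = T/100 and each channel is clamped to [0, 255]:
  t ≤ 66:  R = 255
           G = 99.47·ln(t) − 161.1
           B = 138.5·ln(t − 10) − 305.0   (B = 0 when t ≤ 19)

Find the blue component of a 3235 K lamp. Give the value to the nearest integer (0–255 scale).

t = 3235/100 = 32.35; the t ≤ 66 branch applies.
B = 138.5·ln(32.35 − 10) − 305.0 = 138.5·ln 22.35 − 305.0 = 138.5·3.1068 − 305.0 = 125.295.
Rounded: 125.

125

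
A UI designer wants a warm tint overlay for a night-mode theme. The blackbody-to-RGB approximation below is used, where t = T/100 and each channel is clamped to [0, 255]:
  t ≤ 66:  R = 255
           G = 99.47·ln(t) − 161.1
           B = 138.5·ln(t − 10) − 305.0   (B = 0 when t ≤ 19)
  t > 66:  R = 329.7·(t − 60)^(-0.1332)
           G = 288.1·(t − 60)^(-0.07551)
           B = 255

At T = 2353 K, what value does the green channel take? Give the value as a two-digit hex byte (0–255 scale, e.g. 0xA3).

0x99

t = 2353/100 = 23.53; the t ≤ 66 branch applies.
G = 99.47·ln 23.53 − 161.1 = 99.47·3.1583 − 161.1 = 153.054.
Rounded: 153; in hex, 0x99.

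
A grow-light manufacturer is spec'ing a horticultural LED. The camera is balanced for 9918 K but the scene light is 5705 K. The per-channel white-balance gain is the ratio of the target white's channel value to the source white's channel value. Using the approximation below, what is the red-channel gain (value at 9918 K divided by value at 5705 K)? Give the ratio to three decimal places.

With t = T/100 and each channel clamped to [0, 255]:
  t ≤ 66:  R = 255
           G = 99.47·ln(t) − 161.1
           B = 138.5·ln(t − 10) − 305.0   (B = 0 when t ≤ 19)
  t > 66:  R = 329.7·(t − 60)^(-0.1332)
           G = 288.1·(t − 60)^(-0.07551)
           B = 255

At 5705 K (t = 57.05):
  R = 255 by definition for t ≤ 66.
At 9918 K (t = 99.18):
  R = 329.7·(99.18 − 60)^(-0.1332) = 329.7·39.18^(-0.1332) = 329.7·0.61348 = 202.266.
Gain = 202.266 / 255.000 = 0.7932 → 0.793.

0.793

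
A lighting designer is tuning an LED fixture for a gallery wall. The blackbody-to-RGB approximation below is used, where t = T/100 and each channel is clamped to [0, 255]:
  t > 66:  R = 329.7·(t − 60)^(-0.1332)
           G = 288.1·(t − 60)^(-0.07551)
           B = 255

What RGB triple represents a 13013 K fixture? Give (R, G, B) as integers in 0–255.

(187, 209, 255)

t = 13013/100 = 130.13; the t > 66 branch applies.
R = 329.7·(130.13 − 60)^(-0.1332) = 329.7·70.13^(-0.1332) = 329.7·0.56771 = 187.174.
G = 288.1·(130.13 − 60)^(-0.07551) = 288.1·70.13^(-0.07551) = 288.1·0.72546 = 209.006.
B = 255 by definition for t > 66.
Rounded: (187, 209, 255).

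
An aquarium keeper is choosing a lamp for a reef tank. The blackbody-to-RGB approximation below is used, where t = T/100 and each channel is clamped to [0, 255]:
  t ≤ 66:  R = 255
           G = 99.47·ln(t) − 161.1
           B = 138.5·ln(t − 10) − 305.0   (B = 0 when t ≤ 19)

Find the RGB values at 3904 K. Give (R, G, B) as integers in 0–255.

(255, 203, 162)

t = 3904/100 = 39.04; the t ≤ 66 branch applies.
R = 255 by definition for t ≤ 66.
G = 99.47·ln 39.04 − 161.1 = 99.47·3.6646 − 161.1 = 203.416.
B = 138.5·ln(39.04 − 10) − 305.0 = 138.5·ln 29.04 − 305.0 = 138.5·3.3687 − 305.0 = 161.561.
Rounded: (255, 203, 162).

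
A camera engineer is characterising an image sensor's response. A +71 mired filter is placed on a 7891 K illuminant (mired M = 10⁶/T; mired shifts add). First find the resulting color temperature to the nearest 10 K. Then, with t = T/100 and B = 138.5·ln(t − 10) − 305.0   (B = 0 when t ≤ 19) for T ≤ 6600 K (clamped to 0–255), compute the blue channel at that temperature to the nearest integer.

208

M_in = 10⁶/7891 = 126.73; M_out = 126.73 + (+71) = 197.73.
T_out = 10⁶/197.73 = 5057.5 K → 5060 K; t = 50.6.
B = 138.5·ln(50.6 − 10) − 305.0 = 138.5·ln 40.6 − 305.0 = 138.5·3.7038 − 305.0 = 207.972.
Rounded: 208.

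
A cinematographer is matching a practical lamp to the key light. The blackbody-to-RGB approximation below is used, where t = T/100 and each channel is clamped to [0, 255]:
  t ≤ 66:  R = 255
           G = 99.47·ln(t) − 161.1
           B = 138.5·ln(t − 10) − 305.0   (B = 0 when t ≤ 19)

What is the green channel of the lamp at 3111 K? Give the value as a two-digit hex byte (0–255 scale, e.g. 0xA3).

0xB5

t = 3111/100 = 31.11; the t ≤ 66 branch applies.
G = 99.47·ln 31.11 − 161.1 = 99.47·3.4375 − 161.1 = 180.831.
Rounded: 181; in hex, 0xB5.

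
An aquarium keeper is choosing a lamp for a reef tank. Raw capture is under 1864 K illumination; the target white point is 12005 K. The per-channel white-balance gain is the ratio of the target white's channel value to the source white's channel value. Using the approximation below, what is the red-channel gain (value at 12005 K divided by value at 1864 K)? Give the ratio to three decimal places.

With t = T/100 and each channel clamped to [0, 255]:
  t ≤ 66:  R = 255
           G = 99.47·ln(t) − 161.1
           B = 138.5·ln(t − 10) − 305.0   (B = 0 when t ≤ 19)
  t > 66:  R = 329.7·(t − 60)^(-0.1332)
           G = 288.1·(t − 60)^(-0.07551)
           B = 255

0.749

At 1864 K (t = 18.64):
  R = 255 by definition for t ≤ 66.
At 12005 K (t = 120.05):
  R = 329.7·(120.05 − 60)^(-0.1332) = 329.7·60.05^(-0.1332) = 329.7·0.57956 = 191.083.
Gain = 191.083 / 255.000 = 0.7493 → 0.749.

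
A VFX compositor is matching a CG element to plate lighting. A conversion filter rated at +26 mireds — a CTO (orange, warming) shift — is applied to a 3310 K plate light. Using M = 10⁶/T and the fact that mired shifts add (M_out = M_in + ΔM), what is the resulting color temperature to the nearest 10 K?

3050 K

M_in = 10⁶/3310 = 302.11 mireds.
M_out = 302.11 + (+26) = 328.11 mireds.
T_out = 10⁶/328.11 = 3047.7 K → 3050 K.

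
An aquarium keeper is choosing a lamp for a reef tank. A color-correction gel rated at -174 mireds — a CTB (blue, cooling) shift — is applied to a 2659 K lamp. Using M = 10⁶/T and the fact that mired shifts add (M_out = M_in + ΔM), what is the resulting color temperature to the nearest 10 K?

4950 K

M_in = 10⁶/2659 = 376.08 mireds.
M_out = 376.08 + (-174) = 202.08 mireds.
T_out = 10⁶/202.08 = 4948.5 K → 4950 K.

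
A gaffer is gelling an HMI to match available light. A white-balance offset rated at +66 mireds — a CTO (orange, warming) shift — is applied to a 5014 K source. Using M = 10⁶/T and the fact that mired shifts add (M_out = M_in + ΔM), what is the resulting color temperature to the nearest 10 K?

3770 K

M_in = 10⁶/5014 = 199.44 mireds.
M_out = 199.44 + (+66) = 265.44 mireds.
T_out = 10⁶/265.44 = 3767.3 K → 3770 K.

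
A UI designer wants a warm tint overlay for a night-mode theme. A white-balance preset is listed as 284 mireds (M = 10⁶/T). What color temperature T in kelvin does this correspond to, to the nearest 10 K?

3520 K

T = 10⁶ / 284 = 3521.13 K → 3520 K.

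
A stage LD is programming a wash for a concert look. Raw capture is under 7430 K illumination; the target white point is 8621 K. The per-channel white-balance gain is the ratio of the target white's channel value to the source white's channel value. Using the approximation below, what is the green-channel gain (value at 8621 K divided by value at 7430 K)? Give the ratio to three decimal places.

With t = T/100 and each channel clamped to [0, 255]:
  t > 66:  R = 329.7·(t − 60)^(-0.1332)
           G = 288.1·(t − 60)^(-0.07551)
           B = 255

At 7430 K (t = 74.3):
  G = 288.1·(74.3 − 60)^(-0.07551) = 288.1·14.3^(-0.07551) = 288.1·0.81801 = 235.670.
At 8621 K (t = 86.21):
  G = 288.1·(86.21 − 60)^(-0.07551) = 288.1·26.21^(-0.07551) = 288.1·0.78143 = 225.131.
Gain = 225.131 / 235.670 = 0.9553 → 0.955.

0.955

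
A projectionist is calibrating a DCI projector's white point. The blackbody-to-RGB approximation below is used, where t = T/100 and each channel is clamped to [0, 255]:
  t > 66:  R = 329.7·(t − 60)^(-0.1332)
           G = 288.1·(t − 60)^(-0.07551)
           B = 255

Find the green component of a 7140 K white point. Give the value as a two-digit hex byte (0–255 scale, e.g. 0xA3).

t = 7140/100 = 71.4; the t > 66 branch applies.
G = 288.1·(71.4 − 60)^(-0.07551) = 288.1·11.4^(-0.07551) = 288.1·0.83213 = 239.738.
Rounded: 240; in hex, 0xF0.

0xF0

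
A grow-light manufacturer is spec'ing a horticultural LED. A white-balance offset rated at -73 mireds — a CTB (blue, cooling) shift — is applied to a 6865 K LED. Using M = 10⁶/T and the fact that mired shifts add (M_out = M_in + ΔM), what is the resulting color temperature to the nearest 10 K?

M_in = 10⁶/6865 = 145.67 mireds.
M_out = 145.67 + (-73) = 72.67 mireds.
T_out = 10⁶/72.67 = 13761.5 K → 13760 K.

13760 K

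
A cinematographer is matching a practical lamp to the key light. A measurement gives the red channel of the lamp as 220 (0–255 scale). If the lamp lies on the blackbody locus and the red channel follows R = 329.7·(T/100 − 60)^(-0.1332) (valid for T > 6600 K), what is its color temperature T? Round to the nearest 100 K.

(t − 60)^(-0.1332) = 220/329.7 = 0.66727.
t − 60 = 0.66727^(1/-0.1332) = 0.66727^(-7.508) = 20.847, so t = 80.847.
T = 100·t = 8085 K → 8100 K to the nearest 100 K.

8100 K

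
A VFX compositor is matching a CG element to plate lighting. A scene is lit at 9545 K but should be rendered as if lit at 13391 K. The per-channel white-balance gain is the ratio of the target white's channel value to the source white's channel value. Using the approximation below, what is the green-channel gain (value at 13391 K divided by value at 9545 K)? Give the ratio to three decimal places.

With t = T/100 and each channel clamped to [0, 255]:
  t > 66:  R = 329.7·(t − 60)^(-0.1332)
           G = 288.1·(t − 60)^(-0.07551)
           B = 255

0.946

At 9545 K (t = 95.45):
  G = 288.1·(95.45 − 60)^(-0.07551) = 288.1·35.45^(-0.07551) = 288.1·0.76382 = 220.055.
At 13391 K (t = 133.91):
  G = 288.1·(133.91 − 60)^(-0.07551) = 288.1·73.91^(-0.07551) = 288.1·0.72259 = 208.179.
Gain = 208.179 / 220.055 = 0.9460 → 0.946.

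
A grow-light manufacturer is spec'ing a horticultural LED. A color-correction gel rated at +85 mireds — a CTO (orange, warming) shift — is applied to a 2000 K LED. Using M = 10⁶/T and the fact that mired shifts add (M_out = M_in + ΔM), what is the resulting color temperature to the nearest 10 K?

M_in = 10⁶/2000 = 500.00 mireds.
M_out = 500.00 + (+85) = 585.00 mireds.
T_out = 10⁶/585.00 = 1709.4 K → 1710 K.

1710 K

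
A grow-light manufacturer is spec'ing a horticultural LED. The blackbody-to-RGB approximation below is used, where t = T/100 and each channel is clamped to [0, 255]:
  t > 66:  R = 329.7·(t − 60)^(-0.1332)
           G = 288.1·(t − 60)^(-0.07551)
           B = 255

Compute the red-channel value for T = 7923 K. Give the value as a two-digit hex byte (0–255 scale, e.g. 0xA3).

t = 7923/100 = 79.23; the t > 66 branch applies.
R = 329.7·(79.23 − 60)^(-0.1332) = 329.7·19.23^(-0.1332) = 329.7·0.67449 = 222.379.
Rounded: 222; in hex, 0xDE.

0xDE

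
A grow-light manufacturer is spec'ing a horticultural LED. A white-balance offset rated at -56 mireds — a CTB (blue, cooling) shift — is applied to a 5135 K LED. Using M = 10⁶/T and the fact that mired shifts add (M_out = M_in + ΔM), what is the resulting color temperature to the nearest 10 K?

7210 K

M_in = 10⁶/5135 = 194.74 mireds.
M_out = 194.74 + (-56) = 138.74 mireds.
T_out = 10⁶/138.74 = 7207.6 K → 7210 K.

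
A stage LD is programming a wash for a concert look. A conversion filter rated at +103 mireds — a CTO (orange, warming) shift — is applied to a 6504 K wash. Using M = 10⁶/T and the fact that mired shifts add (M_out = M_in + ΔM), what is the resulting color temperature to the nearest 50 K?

M_in = 10⁶/6504 = 153.75 mireds.
M_out = 153.75 + (+103) = 256.75 mireds.
T_out = 10⁶/256.75 = 3894.8 K → 3900 K.

3900 K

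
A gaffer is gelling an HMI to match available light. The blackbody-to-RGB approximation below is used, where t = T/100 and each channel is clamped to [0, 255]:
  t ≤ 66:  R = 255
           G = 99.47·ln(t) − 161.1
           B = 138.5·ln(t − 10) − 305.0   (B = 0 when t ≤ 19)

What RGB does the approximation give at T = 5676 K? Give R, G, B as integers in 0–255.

R=255, G=241, B=228

t = 5676/100 = 56.76; the t ≤ 66 branch applies.
R = 255 by definition for t ≤ 66.
G = 99.47·ln 56.76 − 161.1 = 99.47·4.0388 − 161.1 = 240.643.
B = 138.5·ln(56.76 − 10) − 305.0 = 138.5·ln 46.76 − 305.0 = 138.5·3.8450 − 305.0 = 227.536.
Rounded: (255, 241, 228).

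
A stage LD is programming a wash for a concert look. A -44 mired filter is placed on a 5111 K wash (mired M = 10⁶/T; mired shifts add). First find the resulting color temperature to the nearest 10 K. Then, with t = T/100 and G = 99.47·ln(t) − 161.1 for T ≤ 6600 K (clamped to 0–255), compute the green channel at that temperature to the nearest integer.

255

M_in = 10⁶/5111 = 195.66; M_out = 195.66 + (-44) = 151.66.
T_out = 10⁶/151.66 = 6593.9 K → 6590 K; t = 65.9.
G = 99.47·ln 65.9 − 161.1 = 99.47·4.1881 − 161.1 = 255.494 → clamped to 255.
Rounded: 255.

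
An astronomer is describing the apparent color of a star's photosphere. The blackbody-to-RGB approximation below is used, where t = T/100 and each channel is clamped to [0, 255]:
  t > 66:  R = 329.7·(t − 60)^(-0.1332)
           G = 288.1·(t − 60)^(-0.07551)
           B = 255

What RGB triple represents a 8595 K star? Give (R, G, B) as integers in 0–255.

(214, 225, 255)

t = 8595/100 = 85.95; the t > 66 branch applies.
R = 329.7·(85.95 − 60)^(-0.1332) = 329.7·25.95^(-0.1332) = 329.7·0.64809 = 213.676.
G = 288.1·(85.95 − 60)^(-0.07551) = 288.1·25.95^(-0.07551) = 288.1·0.78202 = 225.300.
B = 255 by definition for t > 66.
Rounded: (214, 225, 255).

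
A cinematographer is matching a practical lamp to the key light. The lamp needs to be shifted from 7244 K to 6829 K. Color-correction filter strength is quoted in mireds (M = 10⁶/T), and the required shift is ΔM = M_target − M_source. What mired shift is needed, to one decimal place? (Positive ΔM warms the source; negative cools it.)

+8.4 mireds

M_source = 10⁶/7244 = 138.045; M_target = 10⁶/6829 = 146.434.
ΔM = 146.434 − 138.045 = 8.389 → +8.4 mireds, a warming shift.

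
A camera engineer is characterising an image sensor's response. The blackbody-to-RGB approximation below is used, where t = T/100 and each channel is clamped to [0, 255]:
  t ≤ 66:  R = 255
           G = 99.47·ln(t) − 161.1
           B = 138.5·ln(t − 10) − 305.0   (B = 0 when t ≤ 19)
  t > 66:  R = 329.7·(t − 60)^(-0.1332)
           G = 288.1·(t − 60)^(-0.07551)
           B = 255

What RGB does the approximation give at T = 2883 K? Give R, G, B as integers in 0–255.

R=255, G=173, B=102

t = 2883/100 = 28.83; the t ≤ 66 branch applies.
R = 255 by definition for t ≤ 66.
G = 99.47·ln 28.83 − 161.1 = 99.47·3.3614 − 161.1 = 173.260.
B = 138.5·ln(28.83 − 10) − 305.0 = 138.5·ln 18.83 − 305.0 = 138.5·2.9355 − 305.0 = 101.560.
Rounded: (255, 173, 102).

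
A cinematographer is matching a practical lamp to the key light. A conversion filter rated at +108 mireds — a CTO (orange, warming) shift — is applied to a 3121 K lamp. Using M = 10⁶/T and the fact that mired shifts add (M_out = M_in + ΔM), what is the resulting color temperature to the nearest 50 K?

2350 K

M_in = 10⁶/3121 = 320.41 mireds.
M_out = 320.41 + (+108) = 428.41 mireds.
T_out = 10⁶/428.41 = 2334.2 K → 2350 K.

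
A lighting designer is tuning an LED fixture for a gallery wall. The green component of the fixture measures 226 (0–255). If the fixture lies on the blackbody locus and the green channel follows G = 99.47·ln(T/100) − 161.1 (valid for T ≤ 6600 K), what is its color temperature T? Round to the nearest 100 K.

4900 K

ln t = (226 + 161.1) / 99.47 = 3.8916.
t = e^3.8916 = 48.990.
T = 100·t = 4899 K → 4900 K to the nearest 100 K.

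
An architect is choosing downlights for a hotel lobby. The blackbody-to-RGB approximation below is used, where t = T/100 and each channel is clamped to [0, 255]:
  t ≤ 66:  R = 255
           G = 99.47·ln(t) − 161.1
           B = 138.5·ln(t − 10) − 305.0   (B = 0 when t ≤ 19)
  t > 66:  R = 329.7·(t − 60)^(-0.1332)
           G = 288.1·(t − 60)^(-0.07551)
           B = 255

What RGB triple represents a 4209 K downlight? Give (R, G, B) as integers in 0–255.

(255, 211, 175)

t = 4209/100 = 42.09; the t ≤ 66 branch applies.
R = 255 by definition for t ≤ 66.
G = 99.47·ln 42.09 − 161.1 = 99.47·3.7398 − 161.1 = 210.899.
B = 138.5·ln(42.09 − 10) − 305.0 = 138.5·ln 32.09 − 305.0 = 138.5·3.4685 − 305.0 = 175.393.
Rounded: (255, 211, 175).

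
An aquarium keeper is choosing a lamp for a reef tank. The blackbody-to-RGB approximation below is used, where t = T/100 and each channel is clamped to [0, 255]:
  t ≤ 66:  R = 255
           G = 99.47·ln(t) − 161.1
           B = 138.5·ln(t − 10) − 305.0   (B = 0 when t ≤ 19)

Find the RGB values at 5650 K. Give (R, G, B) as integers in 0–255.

t = 5650/100 = 56.5; the t ≤ 66 branch applies.
R = 255 by definition for t ≤ 66.
G = 99.47·ln 56.5 − 161.1 = 99.47·4.0342 − 161.1 = 240.186.
B = 138.5·ln(56.5 − 10) − 305.0 = 138.5·ln 46.5 − 305.0 = 138.5·3.8395 − 305.0 = 226.764.
Rounded: (255, 240, 227).

(255, 240, 227)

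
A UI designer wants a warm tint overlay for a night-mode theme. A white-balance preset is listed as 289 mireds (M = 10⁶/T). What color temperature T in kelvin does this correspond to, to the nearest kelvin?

T = 10⁶ / 289 = 3460.21 K → 3460 K.

3460 K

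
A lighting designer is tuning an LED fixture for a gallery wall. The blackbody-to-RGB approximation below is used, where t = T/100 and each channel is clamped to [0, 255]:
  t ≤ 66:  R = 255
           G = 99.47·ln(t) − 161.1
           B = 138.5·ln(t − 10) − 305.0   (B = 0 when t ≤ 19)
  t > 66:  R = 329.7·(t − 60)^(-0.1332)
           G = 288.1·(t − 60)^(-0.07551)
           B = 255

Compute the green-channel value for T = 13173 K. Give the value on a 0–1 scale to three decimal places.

0.818

t = 13173/100 = 131.73; the t > 66 branch applies.
G = 288.1·(131.73 − 60)^(-0.07551) = 288.1·71.73^(-0.07551) = 288.1·0.72423 = 208.650.
On a 0–1 scale: 208.650/255 = 0.8182 → 0.818.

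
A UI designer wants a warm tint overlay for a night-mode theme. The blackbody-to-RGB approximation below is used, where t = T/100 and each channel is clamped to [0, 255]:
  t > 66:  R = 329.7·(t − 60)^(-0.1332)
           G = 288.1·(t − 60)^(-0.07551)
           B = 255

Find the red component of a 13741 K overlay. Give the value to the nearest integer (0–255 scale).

185

t = 13741/100 = 137.41; the t > 66 branch applies.
R = 329.7·(137.41 − 60)^(-0.1332) = 329.7·77.41^(-0.1332) = 329.7·0.56029 = 184.727.
Rounded: 185.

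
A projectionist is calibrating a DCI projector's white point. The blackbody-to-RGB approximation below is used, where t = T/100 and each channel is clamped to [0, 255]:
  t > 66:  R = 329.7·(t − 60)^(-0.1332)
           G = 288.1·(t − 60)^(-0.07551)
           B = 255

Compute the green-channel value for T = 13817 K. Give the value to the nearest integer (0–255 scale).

t = 13817/100 = 138.17; the t > 66 branch applies.
G = 288.1·(138.17 − 60)^(-0.07551) = 288.1·78.17^(-0.07551) = 288.1·0.71954 = 207.300.
Rounded: 207.

207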